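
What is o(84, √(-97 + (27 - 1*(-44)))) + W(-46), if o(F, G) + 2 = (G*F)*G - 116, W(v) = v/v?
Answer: -2301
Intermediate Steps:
W(v) = 1
o(F, G) = -118 + F*G² (o(F, G) = -2 + ((G*F)*G - 116) = -2 + ((F*G)*G - 116) = -2 + (F*G² - 116) = -2 + (-116 + F*G²) = -118 + F*G²)
o(84, √(-97 + (27 - 1*(-44)))) + W(-46) = (-118 + 84*(√(-97 + (27 - 1*(-44))))²) + 1 = (-118 + 84*(√(-97 + (27 + 44)))²) + 1 = (-118 + 84*(√(-97 + 71))²) + 1 = (-118 + 84*(√(-26))²) + 1 = (-118 + 84*(I*√26)²) + 1 = (-118 + 84*(-26)) + 1 = (-118 - 2184) + 1 = -2302 + 1 = -2301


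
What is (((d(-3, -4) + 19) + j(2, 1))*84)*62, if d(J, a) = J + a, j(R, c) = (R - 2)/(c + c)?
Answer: 62496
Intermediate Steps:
j(R, c) = (-2 + R)/(2*c) (j(R, c) = (-2 + R)/((2*c)) = (-2 + R)*(1/(2*c)) = (-2 + R)/(2*c))
(((d(-3, -4) + 19) + j(2, 1))*84)*62 = ((((-3 - 4) + 19) + (1/2)*(-2 + 2)/1)*84)*62 = (((-7 + 19) + (1/2)*1*0)*84)*62 = ((12 + 0)*84)*62 = (12*84)*62 = 1008*62 = 62496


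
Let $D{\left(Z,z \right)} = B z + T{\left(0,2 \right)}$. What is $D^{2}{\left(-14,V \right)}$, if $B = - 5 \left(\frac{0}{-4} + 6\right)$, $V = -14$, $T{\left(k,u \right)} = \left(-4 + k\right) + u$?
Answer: $174724$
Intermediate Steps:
$T{\left(k,u \right)} = -4 + k + u$
$B = -30$ ($B = - 5 \left(0 \left(- \frac{1}{4}\right) + 6\right) = - 5 \left(0 + 6\right) = \left(-5\right) 6 = -30$)
$D{\left(Z,z \right)} = -2 - 30 z$ ($D{\left(Z,z \right)} = - 30 z + \left(-4 + 0 + 2\right) = - 30 z - 2 = -2 - 30 z$)
$D^{2}{\left(-14,V \right)} = \left(-2 - -420\right)^{2} = \left(-2 + 420\right)^{2} = 418^{2} = 174724$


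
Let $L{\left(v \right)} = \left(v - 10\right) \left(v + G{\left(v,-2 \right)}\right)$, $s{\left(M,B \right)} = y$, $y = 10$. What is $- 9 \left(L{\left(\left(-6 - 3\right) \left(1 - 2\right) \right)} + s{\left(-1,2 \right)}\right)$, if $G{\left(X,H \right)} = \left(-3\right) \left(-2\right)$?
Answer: $45$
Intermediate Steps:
$G{\left(X,H \right)} = 6$
$s{\left(M,B \right)} = 10$
$L{\left(v \right)} = \left(-10 + v\right) \left(6 + v\right)$ ($L{\left(v \right)} = \left(v - 10\right) \left(v + 6\right) = \left(-10 + v\right) \left(6 + v\right)$)
$- 9 \left(L{\left(\left(-6 - 3\right) \left(1 - 2\right) \right)} + s{\left(-1,2 \right)}\right) = - 9 \left(\left(-60 + \left(\left(-6 - 3\right) \left(1 - 2\right)\right)^{2} - 4 \left(-6 - 3\right) \left(1 - 2\right)\right) + 10\right) = - 9 \left(\left(-60 + \left(\left(-9\right) \left(-1\right)\right)^{2} - 4 \left(\left(-9\right) \left(-1\right)\right)\right) + 10\right) = - 9 \left(\left(-60 + 9^{2} - 36\right) + 10\right) = - 9 \left(\left(-60 + 81 - 36\right) + 10\right) = - 9 \left(-15 + 10\right) = \left(-9\right) \left(-5\right) = 45$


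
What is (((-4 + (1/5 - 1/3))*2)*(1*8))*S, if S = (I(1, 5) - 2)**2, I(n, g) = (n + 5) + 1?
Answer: -4960/3 ≈ -1653.3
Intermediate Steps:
I(n, g) = 6 + n (I(n, g) = (5 + n) + 1 = 6 + n)
S = 25 (S = ((6 + 1) - 2)**2 = (7 - 2)**2 = 5**2 = 25)
(((-4 + (1/5 - 1/3))*2)*(1*8))*S = (((-4 + (1/5 - 1/3))*2)*(1*8))*25 = (((-4 + (1*(1/5) - 1*1/3))*2)*8)*25 = (((-4 + (1/5 - 1/3))*2)*8)*25 = (((-4 - 2/15)*2)*8)*25 = (-62/15*2*8)*25 = -124/15*8*25 = -992/15*25 = -4960/3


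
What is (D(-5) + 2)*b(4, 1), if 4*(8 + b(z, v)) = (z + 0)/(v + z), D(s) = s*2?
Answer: 312/5 ≈ 62.400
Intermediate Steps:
D(s) = 2*s
b(z, v) = -8 + z/(4*(v + z)) (b(z, v) = -8 + ((z + 0)/(v + z))/4 = -8 + (z/(v + z))/4 = -8 + z/(4*(v + z)))
(D(-5) + 2)*b(4, 1) = (2*(-5) + 2)*((-8*1 - 31/4*4)/(1 + 4)) = (-10 + 2)*((-8 - 31)/5) = -8*(-39)/5 = -8*(-39/5) = 312/5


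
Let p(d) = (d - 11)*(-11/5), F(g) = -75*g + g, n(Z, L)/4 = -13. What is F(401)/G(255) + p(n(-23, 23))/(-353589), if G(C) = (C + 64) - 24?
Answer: -3497480291/34769585 ≈ -100.59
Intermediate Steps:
n(Z, L) = -52 (n(Z, L) = 4*(-13) = -52)
F(g) = -74*g
G(C) = 40 + C (G(C) = (64 + C) - 24 = 40 + C)
p(d) = 121/5 - 11*d/5 (p(d) = (-11 + d)*(-11*⅕) = (-11 + d)*(-11/5) = 121/5 - 11*d/5)
F(401)/G(255) + p(n(-23, 23))/(-353589) = (-74*401)/(40 + 255) + (121/5 - 11/5*(-52))/(-353589) = -29674/295 + (121/5 + 572/5)*(-1/353589) = -29674*1/295 + (693/5)*(-1/353589) = -29674/295 - 231/589315 = -3497480291/34769585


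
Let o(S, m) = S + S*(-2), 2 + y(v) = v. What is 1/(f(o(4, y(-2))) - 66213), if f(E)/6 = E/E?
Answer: -1/66207 ≈ -1.5104e-5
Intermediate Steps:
y(v) = -2 + v
o(S, m) = -S (o(S, m) = S - 2*S = -S)
f(E) = 6 (f(E) = 6*(E/E) = 6*1 = 6)
1/(f(o(4, y(-2))) - 66213) = 1/(6 - 66213) = 1/(-66207) = -1/66207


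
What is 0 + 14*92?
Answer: 1288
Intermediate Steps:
0 + 14*92 = 0 + 1288 = 1288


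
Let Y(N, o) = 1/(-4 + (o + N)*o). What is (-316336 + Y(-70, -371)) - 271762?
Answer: -96216949485/163607 ≈ -5.8810e+5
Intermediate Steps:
Y(N, o) = 1/(-4 + o*(N + o)) (Y(N, o) = 1/(-4 + (N + o)*o) = 1/(-4 + o*(N + o)))
(-316336 + Y(-70, -371)) - 271762 = (-316336 + 1/(-4 + (-371)² - 70*(-371))) - 271762 = (-316336 + 1/(-4 + 137641 + 25970)) - 271762 = (-316336 + 1/163607) - 271762 = -51754783951/163607 - 271762 = -96216949485/163607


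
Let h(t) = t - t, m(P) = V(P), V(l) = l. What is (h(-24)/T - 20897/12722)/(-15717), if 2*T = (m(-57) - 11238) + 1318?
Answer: 20897/199951674 ≈ 0.00010451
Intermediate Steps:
m(P) = P
h(t) = 0
T = -9977/2 (T = ((-57 - 11238) + 1318)/2 = (-11295 + 1318)/2 = (½)*(-9977) = -9977/2 ≈ -4988.5)
(h(-24)/T - 20897/12722)/(-15717) = (0/(-9977/2) - 20897/12722)/(-15717) = (0*(-2/9977) - 20897*1/12722)*(-1/15717) = (0 - 20897/12722)*(-1/15717) = -20897/12722*(-1/15717) = 20897/199951674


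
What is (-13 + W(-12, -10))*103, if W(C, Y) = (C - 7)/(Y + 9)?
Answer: 618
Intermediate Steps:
W(C, Y) = (-7 + C)/(9 + Y)
(-13 + W(-12, -10))*103 = (-13 + (-7 - 12)/(9 - 10))*103 = (-13 - 19/(-1))*103 = (-13 - 1*(-19))*103 = (-13 + 19)*103 = 6*103 = 618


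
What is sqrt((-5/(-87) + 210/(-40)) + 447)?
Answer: sqrt(13376163)/174 ≈ 21.019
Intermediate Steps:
sqrt((-5/(-87) + 210/(-40)) + 447) = sqrt((-5*(-1/87) + 210*(-1/40)) + 447) = sqrt((5/87 - 21/4) + 447) = sqrt(-1807/348 + 447) = sqrt(153749/348) = sqrt(13376163)/174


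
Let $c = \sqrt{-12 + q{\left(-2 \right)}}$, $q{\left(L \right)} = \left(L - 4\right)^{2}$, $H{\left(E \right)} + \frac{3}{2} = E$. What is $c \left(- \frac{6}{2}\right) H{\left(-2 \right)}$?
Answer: $21 \sqrt{6} \approx 51.439$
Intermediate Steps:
$H{\left(E \right)} = - \frac{3}{2} + E$
$q{\left(L \right)} = \left(-4 + L\right)^{2}$
$c = 2 \sqrt{6}$ ($c = \sqrt{-12 + \left(-4 - 2\right)^{2}} = \sqrt{-12 + \left(-6\right)^{2}} = \sqrt{-12 + 36} = \sqrt{24} = 2 \sqrt{6} \approx 4.899$)
$c \left(- \frac{6}{2}\right) H{\left(-2 \right)} = 2 \sqrt{6} \left(- \frac{6}{2}\right) \left(- \frac{3}{2} - 2\right) = 2 \sqrt{6} \left(\left(-6\right) \frac{1}{2}\right) \left(- \frac{7}{2}\right) = 2 \sqrt{6} \left(-3\right) \left(- \frac{7}{2}\right) = - 6 \sqrt{6} \left(- \frac{7}{2}\right) = 21 \sqrt{6}$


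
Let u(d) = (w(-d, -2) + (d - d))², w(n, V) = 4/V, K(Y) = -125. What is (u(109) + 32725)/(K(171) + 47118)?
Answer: 32729/46993 ≈ 0.69647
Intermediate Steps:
u(d) = 4 (u(d) = (4/(-2) + (d - d))² = (4*(-½) + 0)² = (-2 + 0)² = (-2)² = 4)
(u(109) + 32725)/(K(171) + 47118) = (4 + 32725)/(-125 + 47118) = 32729/46993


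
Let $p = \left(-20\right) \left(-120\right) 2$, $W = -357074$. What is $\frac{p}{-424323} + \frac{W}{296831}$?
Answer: $- \frac{50979833234}{41984073471} \approx -1.2143$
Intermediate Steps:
$p = 4800$ ($p = 2400 \cdot 2 = 4800$)
$\frac{p}{-424323} + \frac{W}{296831} = \frac{4800}{-424323} - \frac{357074}{296831} = 4800 \left(- \frac{1}{424323}\right) - \frac{357074}{296831} = - \frac{1600}{141441} - \frac{357074}{296831} = - \frac{50979833234}{41984073471}$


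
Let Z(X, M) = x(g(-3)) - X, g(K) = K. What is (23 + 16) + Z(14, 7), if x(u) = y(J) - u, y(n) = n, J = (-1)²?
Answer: 29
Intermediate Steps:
J = 1
x(u) = 1 - u
Z(X, M) = 4 - X (Z(X, M) = (1 - 1*(-3)) - X = (1 + 3) - X = 4 - X)
(23 + 16) + Z(14, 7) = (23 + 16) + (4 - 1*14) = 39 + (4 - 14) = 39 - 10 = 29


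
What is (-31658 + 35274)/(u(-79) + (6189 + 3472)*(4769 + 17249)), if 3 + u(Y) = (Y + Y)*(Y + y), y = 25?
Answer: 3616/212724427 ≈ 1.6999e-5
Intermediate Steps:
u(Y) = -3 + 2*Y*(25 + Y) (u(Y) = -3 + (Y + Y)*(Y + 25) = -3 + (2*Y)*(25 + Y) = -3 + 2*Y*(25 + Y))
(-31658 + 35274)/(u(-79) + (6189 + 3472)*(4769 + 17249)) = (-31658 + 35274)/((-3 + 2*(-79)² + 50*(-79)) + (6189 + 3472)*(4769 + 17249)) = 3616/((-3 + 2*6241 - 3950) + 9661*22018) = 3616/((-3 + 12482 - 3950) + 212715898) = 3616/(8529 + 212715898) = 3616/212724427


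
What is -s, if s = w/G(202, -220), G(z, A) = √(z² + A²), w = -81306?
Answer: 40653*√22301/22301 ≈ 272.23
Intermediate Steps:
G(z, A) = √(A² + z²)
s = -40653*√22301/22301 (s = -81306/√((-220)² + 202²) = -81306/√(48400 + 40804) = -81306*√22301/44602 = -40653*√22301/22301 ≈ -272.23)
-s = -(-40653)*√22301/22301 = 40653*√22301/22301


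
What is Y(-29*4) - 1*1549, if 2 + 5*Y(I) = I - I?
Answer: -7747/5 ≈ -1549.4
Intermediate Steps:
Y(I) = -2/5 (Y(I) = -2/5 + (I - I)/5 = -2/5 + (1/5)*0 = -2/5 + 0 = -2/5)
Y(-29*4) - 1*1549 = -2/5 - 1*1549 = -2/5 - 1549 = -7747/5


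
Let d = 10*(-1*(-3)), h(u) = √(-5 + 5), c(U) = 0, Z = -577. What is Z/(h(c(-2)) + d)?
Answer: -577/30 ≈ -19.233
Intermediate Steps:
h(u) = 0 (h(u) = √0 = 0)
d = 30 (d = 10*3 = 30)
Z/(h(c(-2)) + d) = -577/(0 + 30) = -577/30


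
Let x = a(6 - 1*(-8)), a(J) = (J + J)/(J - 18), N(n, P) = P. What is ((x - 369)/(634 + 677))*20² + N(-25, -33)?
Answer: -193663/1311 ≈ -147.72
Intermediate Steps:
a(J) = 2*J/(-18 + J) (a(J) = (2*J)/(-18 + J) = 2*J/(-18 + J))
x = -7 (x = 2*(6 - 1*(-8))/(-18 + (6 - 1*(-8))) = 2*(6 + 8)/(-18 + (6 + 8)) = 2*14/(-18 + 14) = 2*14/(-4) = 2*14*(-¼) = -7)
((x - 369)/(634 + 677))*20² + N(-25, -33) = ((-7 - 369)/(634 + 677))*20² - 33 = -376/1311*400 - 33 = -150400/1311 - 33 = -193663/1311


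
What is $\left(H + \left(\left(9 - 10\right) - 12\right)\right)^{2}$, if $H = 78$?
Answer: $4225$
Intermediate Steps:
$\left(H + \left(\left(9 - 10\right) - 12\right)\right)^{2} = \left(78 + \left(\left(9 - 10\right) - 12\right)\right)^{2} = \left(78 - 13\right)^{2} = 65^{2} = 4225$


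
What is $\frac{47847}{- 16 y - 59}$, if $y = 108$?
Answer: $- \frac{47847}{1787} \approx -26.775$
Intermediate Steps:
$\frac{47847}{- 16 y - 59} = \frac{47847}{\left(-16\right) 108 - 59} = \frac{47847}{-1728 - 59} = \frac{47847}{-1787} = 47847 \left(- \frac{1}{1787}\right) = - \frac{47847}{1787}$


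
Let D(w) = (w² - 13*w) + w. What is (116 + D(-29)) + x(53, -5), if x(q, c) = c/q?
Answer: 69160/53 ≈ 1304.9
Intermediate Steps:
D(w) = w² - 12*w
(116 + D(-29)) + x(53, -5) = (116 - 29*(-12 - 29)) - 5/53 = (116 - 29*(-41)) - 5*1/53 = (116 + 1189) - 5/53 = 1305 - 5/53 = 69160/53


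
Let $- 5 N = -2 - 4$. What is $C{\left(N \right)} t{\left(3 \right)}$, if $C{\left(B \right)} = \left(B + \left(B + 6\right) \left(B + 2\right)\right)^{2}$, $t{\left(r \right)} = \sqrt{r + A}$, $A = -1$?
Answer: $\frac{367236 \sqrt{2}}{625} \approx 830.96$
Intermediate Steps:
$N = \frac{6}{5}$ ($N = - \frac{-2 - 4}{5} = \left(- \frac{1}{5}\right) \left(-6\right) = \frac{6}{5} \approx 1.2$)
$t{\left(r \right)} = \sqrt{-1 + r}$ ($t{\left(r \right)} = \sqrt{r - 1} = \sqrt{-1 + r}$)
$C{\left(B \right)} = \left(B + \left(2 + B\right) \left(6 + B\right)\right)^{2}$ ($C{\left(B \right)} = \left(B + \left(6 + B\right) \left(2 + B\right)\right)^{2} = \left(B + \left(2 + B\right) \left(6 + B\right)\right)^{2}$)
$C{\left(N \right)} t{\left(3 \right)} = \left(12 + \left(\frac{6}{5}\right)^{2} + 9 \cdot \frac{6}{5}\right)^{2} \sqrt{-1 + 3} = \left(12 + \frac{36}{25} + \frac{54}{5}\right)^{2} \sqrt{2} = \left(\frac{606}{25}\right)^{2} \sqrt{2} = \frac{367236 \sqrt{2}}{625}$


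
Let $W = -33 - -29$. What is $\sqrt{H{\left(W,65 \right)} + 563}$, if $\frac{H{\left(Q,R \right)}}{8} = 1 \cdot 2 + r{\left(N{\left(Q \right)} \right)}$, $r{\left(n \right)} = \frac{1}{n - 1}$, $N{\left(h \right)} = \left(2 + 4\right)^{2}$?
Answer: $\frac{\sqrt{709555}}{35} \approx 24.067$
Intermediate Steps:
$N{\left(h \right)} = 36$ ($N{\left(h \right)} = 6^{2} = 36$)
$W = -4$ ($W = -33 + 29 = -4$)
$r{\left(n \right)} = \frac{1}{-1 + n}$
$H{\left(Q,R \right)} = \frac{568}{35}$ ($H{\left(Q,R \right)} = 8 \left(1 \cdot 2 + \frac{1}{-1 + 36}\right) = 8 \left(2 + \frac{1}{35}\right) = 8 \cdot \frac{71}{35} = \frac{568}{35}$)
$\sqrt{H{\left(W,65 \right)} + 563} = \sqrt{\frac{568}{35} + 563} = \sqrt{\frac{20273}{35}} = \frac{\sqrt{709555}}{35}$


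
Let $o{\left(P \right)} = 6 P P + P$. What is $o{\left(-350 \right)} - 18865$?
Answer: $715785$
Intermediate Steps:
$o{\left(P \right)} = P + 6 P^{2}$ ($o{\left(P \right)} = 6 P^{2} + P = P + 6 P^{2}$)
$o{\left(-350 \right)} - 18865 = - 350 \left(1 + 6 \left(-350\right)\right) - 18865 = - 350 \left(1 - 2100\right) - 18865 = \left(-350\right) \left(-2099\right) - 18865 = 734650 - 18865 = 715785$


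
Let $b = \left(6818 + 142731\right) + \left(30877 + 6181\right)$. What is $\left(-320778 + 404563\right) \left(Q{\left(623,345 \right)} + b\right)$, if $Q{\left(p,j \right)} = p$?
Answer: $15687065550$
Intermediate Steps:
$b = 186607$ ($b = 149549 + 37058 = 186607$)
$\left(-320778 + 404563\right) \left(Q{\left(623,345 \right)} + b\right) = \left(-320778 + 404563\right) \left(623 + 186607\right) = 83785 \cdot 187230 = 15687065550$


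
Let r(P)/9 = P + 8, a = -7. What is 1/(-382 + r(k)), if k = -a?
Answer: -1/247 ≈ -0.0040486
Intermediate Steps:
k = 7 (k = -1*(-7) = 7)
r(P) = 72 + 9*P (r(P) = 9*(P + 8) = 9*(8 + P) = 72 + 9*P)
1/(-382 + r(k)) = 1/(-382 + (72 + 9*7)) = 1/(-382 + (72 + 63)) = 1/(-382 + 135) = 1/(-247) = -1/247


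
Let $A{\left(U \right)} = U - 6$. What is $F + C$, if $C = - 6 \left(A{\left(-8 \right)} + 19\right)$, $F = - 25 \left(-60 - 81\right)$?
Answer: $3495$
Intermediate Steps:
$A{\left(U \right)} = -6 + U$ ($A{\left(U \right)} = U - 6 = -6 + U$)
$F = 3525$ ($F = \left(-25\right) \left(-141\right) = 3525$)
$C = -30$ ($C = - 6 \left(\left(-6 - 8\right) + 19\right) = - 6 \left(-14 + 19\right) = \left(-6\right) 5 = -30$)
$F + C = 3525 - 30 = 3495$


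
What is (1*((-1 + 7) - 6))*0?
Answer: 0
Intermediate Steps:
(1*((-1 + 7) - 6))*0 = (1*(6 - 6))*0 = (1*0)*0 = 0*0 = 0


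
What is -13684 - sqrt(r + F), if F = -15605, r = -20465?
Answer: -13684 - I*sqrt(36070) ≈ -13684.0 - 189.92*I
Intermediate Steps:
-13684 - sqrt(r + F) = -13684 - sqrt(-20465 - 15605) = -13684 - sqrt(-36070) = -13684 - I*sqrt(36070)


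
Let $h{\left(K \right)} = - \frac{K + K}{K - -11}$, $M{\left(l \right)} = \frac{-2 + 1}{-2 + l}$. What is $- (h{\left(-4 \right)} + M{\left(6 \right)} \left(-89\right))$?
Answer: $- \frac{655}{28} \approx -23.393$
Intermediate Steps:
$M{\left(l \right)} = - \frac{1}{-2 + l}$
$h{\left(K \right)} = - \frac{2 K}{11 + K}$ ($h{\left(K \right)} = - \frac{2 K}{K + 11} = - \frac{2 K}{11 + K}$)
$- (h{\left(-4 \right)} + M{\left(6 \right)} \left(-89\right)) = - (\left(-2\right) \left(-4\right) \frac{1}{11 - 4} + - \frac{1}{-2 + 6} \left(-89\right)) = - (\left(-2\right) \left(-4\right) \frac{1}{7} + - \frac{1}{4} \left(-89\right)) = - (\left(-2\right) \left(-4\right) \frac{1}{7} + \left(-1\right) \frac{1}{4} \left(-89\right)) = - (\frac{8}{7} - - \frac{89}{4}) = - (\frac{8}{7} + \frac{89}{4}) = \left(-1\right) \frac{655}{28} = - \frac{655}{28}$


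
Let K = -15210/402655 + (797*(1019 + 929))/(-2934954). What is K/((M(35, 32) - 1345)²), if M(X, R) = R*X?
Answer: -6088955332/543884580298125 ≈ -1.1195e-5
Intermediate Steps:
K = -6088955332/10743399117 (K = -15210*1/402655 + (797*1948)*(-1/2934954) = -3042/80531 + 1552556*(-1/2934954) = -3042/80531 - 776278/1467477 = -6088955332/10743399117 ≈ -0.56676)
K/((M(35, 32) - 1345)²) = -6088955332/(10743399117*(32*35 - 1345)²) = -6088955332/(10743399117*(1120 - 1345)²) = -6088955332/(10743399117*((-225)²)) = -6088955332/10743399117/50625 = -6088955332/10743399117*1/50625 = -6088955332/543884580298125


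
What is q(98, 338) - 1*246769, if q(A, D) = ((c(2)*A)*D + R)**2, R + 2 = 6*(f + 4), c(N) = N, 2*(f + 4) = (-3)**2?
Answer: 4391863760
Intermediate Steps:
f = 1/2 (f = -4 + (1/2)*(-3)**2 = -4 + (1/2)*9 = -4 + 9/2 = 1/2 ≈ 0.50000)
R = 25 (R = -2 + 6*(1/2 + 4) = -2 + 6*(9/2) = -2 + 27 = 25)
q(A, D) = (25 + 2*A*D)**2 (q(A, D) = ((2*A)*D + 25)**2 = (2*A*D + 25)**2 = (25 + 2*A*D)**2)
q(98, 338) - 1*246769 = (25 + 2*98*338)**2 - 1*246769 = (25 + 66248)**2 - 246769 = 66273**2 - 246769 = 4392110529 - 246769 = 4391863760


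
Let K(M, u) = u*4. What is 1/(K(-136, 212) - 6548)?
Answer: -1/5700 ≈ -0.00017544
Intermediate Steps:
K(M, u) = 4*u
1/(K(-136, 212) - 6548) = 1/(4*212 - 6548) = 1/(848 - 6548) = 1/(-5700) = -1/5700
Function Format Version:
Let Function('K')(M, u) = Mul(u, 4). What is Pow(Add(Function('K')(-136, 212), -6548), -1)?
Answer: Rational(-1, 5700) ≈ -0.00017544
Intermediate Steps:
Function('K')(M, u) = Mul(4, u)
Pow(Add(Function('K')(-136, 212), -6548), -1) = Pow(Add(Mul(4, 212), -6548), -1) = Pow(Add(848, -6548), -1) = Pow(-5700, -1) = Rational(-1, 5700)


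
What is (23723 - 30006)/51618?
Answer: -6283/51618 ≈ -0.12172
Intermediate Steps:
(23723 - 30006)/51618 = -6283*1/51618 = -6283/51618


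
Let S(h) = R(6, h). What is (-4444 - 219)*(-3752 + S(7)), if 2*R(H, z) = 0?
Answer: 17495576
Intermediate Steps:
R(H, z) = 0 (R(H, z) = (½)*0 = 0)
S(h) = 0
(-4444 - 219)*(-3752 + S(7)) = (-4444 - 219)*(-3752 + 0) = -4663*(-3752) = 17495576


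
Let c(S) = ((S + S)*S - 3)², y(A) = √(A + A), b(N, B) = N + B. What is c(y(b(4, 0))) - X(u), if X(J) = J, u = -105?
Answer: 274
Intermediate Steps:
b(N, B) = B + N
y(A) = √2*√A (y(A) = √(2*A) = √2*√A)
c(S) = (-3 + 2*S²)² (c(S) = ((2*S)*S - 3)² = (2*S² - 3)² = (-3 + 2*S²)²)
c(y(b(4, 0))) - X(u) = (-3 + 2*(√2*√(0 + 4))²)² - 1*(-105) = (-3 + 2*(√2*√4)²)² + 105 = (-3 + 2*(√2*2)²)² + 105 = (-3 + 2*(2*√2)²)² + 105 = (-3 + 2*8)² + 105 = (-3 + 16)² + 105 = 13² + 105 = 169 + 105 = 274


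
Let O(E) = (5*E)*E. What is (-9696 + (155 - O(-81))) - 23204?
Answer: -65550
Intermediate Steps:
O(E) = 5*E²
(-9696 + (155 - O(-81))) - 23204 = (-9696 + (155 - 5*(-81)²)) - 23204 = (-9696 + (155 - 5*6561)) - 23204 = (-9696 + (155 - 1*32805)) - 23204 = (-9696 + (155 - 32805)) - 23204 = (-9696 - 32650) - 23204 = -42346 - 23204 = -65550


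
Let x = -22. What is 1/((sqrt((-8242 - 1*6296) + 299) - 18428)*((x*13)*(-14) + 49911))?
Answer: -18428/18309826381045 - I*sqrt(14239)/18309826381045 ≈ -1.0065e-9 - 6.5171e-12*I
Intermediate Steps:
1/((sqrt((-8242 - 1*6296) + 299) - 18428)*((x*13)*(-14) + 49911)) = 1/((sqrt((-8242 - 1*6296) + 299) - 18428)*(-22*13*(-14) + 49911)) = 1/((sqrt((-8242 - 6296) + 299) - 18428)*(-286*(-14) + 49911)) = 1/((sqrt(-14538 + 299) - 18428)*(4004 + 49911)) = 1/((sqrt(-14239) - 18428)*53915) = 1/((I*sqrt(14239) - 18428)*53915) = 1/((-18428 + I*sqrt(14239))*53915) = 1/(-993545620 + 53915*I*sqrt(14239))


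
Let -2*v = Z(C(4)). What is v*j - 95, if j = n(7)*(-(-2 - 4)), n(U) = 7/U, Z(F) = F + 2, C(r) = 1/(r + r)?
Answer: -811/8 ≈ -101.38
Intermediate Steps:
C(r) = 1/(2*r)
Z(F) = 2 + F
v = -17/16 (v = -(2 + (½)/4)/2 = -(2 + (½)*(¼))/2 = -(2 + ⅛)/2 = -½*17/8 = -17/16 ≈ -1.0625)
j = 6 (j = (7/7)*(-(-2 - 4)) = (7*(⅐))*(-1*(-6)) = 1*6 = 6)
v*j - 95 = -17/16*6 - 95 = -51/8 - 95 = -811/8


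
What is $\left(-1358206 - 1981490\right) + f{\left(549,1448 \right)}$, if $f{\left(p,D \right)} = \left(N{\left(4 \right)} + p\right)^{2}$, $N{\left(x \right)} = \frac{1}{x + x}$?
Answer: $- \frac{194442095}{64} \approx -3.0382 \cdot 10^{6}$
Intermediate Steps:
$N{\left(x \right)} = \frac{1}{2 x}$
$f{\left(p,D \right)} = \left(\frac{1}{8} + p\right)^{2}$ ($f{\left(p,D \right)} = \left(\frac{1}{2 \cdot 4} + p\right)^{2} = \left(\frac{1}{2} \cdot \frac{1}{4} + p\right)^{2} = \left(\frac{1}{8} + p\right)^{2}$)
$\left(-1358206 - 1981490\right) + f{\left(549,1448 \right)} = \left(-1358206 - 1981490\right) + \frac{\left(1 + 8 \cdot 549\right)^{2}}{64} = -3339696 + \frac{\left(1 + 4392\right)^{2}}{64} = -3339696 + \frac{4393^{2}}{64} = -3339696 + \frac{1}{64} \cdot 19298449 = -3339696 + \frac{19298449}{64} = - \frac{194442095}{64}$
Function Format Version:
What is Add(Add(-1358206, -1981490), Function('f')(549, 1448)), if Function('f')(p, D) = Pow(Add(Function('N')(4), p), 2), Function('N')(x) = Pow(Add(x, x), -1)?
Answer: Rational(-194442095, 64) ≈ -3.0382e+6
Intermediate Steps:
Function('N')(x) = Mul(Rational(1, 2), Pow(x, -1)) (Function('N')(x) = Pow(Mul(2, x), -1) = Mul(Rational(1, 2), Pow(x, -1)))
Function('f')(p, D) = Pow(Add(Rational(1, 8), p), 2) (Function('f')(p, D) = Pow(Add(Mul(Rational(1, 2), Pow(4, -1)), p), 2) = Pow(Add(Mul(Rational(1, 2), Rational(1, 4)), p), 2) = Pow(Add(Rational(1, 8), p), 2))
Add(Add(-1358206, -1981490), Function('f')(549, 1448)) = Add(Add(-1358206, -1981490), Mul(Rational(1, 64), Pow(Add(1, Mul(8, 549)), 2))) = Add(-3339696, Mul(Rational(1, 64), Pow(Add(1, 4392), 2))) = Add(-3339696, Mul(Rational(1, 64), Pow(4393, 2))) = Add(-3339696, Mul(Rational(1, 64), 19298449)) = Add(-3339696, Rational(19298449, 64)) = Rational(-194442095, 64)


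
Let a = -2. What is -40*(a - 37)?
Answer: 1560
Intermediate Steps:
-40*(a - 37) = -40*(-2 - 37) = -40*(-39) = 1560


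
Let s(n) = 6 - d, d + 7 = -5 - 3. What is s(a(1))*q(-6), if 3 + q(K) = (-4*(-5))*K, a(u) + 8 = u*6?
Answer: -2583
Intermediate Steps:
d = -15 (d = -7 + (-5 - 3) = -7 - 8 = -15)
a(u) = -8 + 6*u (a(u) = -8 + u*6 = -8 + 6*u)
s(n) = 21 (s(n) = 6 - 1*(-15) = 6 + 15 = 21)
q(K) = -3 + 20*K (q(K) = -3 + (-4*(-5))*K = -3 + 20*K)
s(a(1))*q(-6) = 21*(-3 + 20*(-6)) = 21*(-3 - 120) = 21*(-123) = -2583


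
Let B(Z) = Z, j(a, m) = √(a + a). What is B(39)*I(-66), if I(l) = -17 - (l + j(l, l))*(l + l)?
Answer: -340431 + 10296*I*√33 ≈ -3.4043e+5 + 59146.0*I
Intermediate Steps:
j(a, m) = √2*√a (j(a, m) = √(2*a) = √2*√a)
I(l) = -17 - 2*l*(l + √2*√l) (I(l) = -17 - (l + √2*√l)*(l + l) = -17 - (l + √2*√l)*2*l = -17 - 2*l*(l + √2*√l))
B(39)*I(-66) = 39*(-17 - 2*(-66)² - 2*√2*(-66)^(3/2)) = 39*(-17 - 2*4356 - 2*√2*(-66*I*√66)) = 39*(-17 - 8712 + 264*I*√33) = 39*(-8729 + 264*I*√33) = -340431 + 10296*I*√33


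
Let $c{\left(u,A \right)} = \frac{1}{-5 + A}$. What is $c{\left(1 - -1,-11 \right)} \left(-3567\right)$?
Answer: $\frac{3567}{16} \approx 222.94$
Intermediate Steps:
$c{\left(1 - -1,-11 \right)} \left(-3567\right) = \frac{1}{-5 - 11} \left(-3567\right) = \frac{1}{-16} \left(-3567\right) = \left(- \frac{1}{16}\right) \left(-3567\right) = \frac{3567}{16}$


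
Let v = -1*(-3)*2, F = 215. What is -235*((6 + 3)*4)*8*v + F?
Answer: -405865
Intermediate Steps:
v = 6 (v = 3*2 = 6)
-235*((6 + 3)*4)*8*v + F = -235*((6 + 3)*4)*8*6 + 215 = -235*(9*4)*8*6 + 215 = -235*36*8*6 + 215 = -67680*6 + 215 = -235*1728 + 215 = -406080 + 215 = -405865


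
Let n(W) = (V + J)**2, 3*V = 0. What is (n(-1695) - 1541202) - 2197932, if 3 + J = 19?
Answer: -3738878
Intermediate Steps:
V = 0 (V = (1/3)*0 = 0)
J = 16 (J = -3 + 19 = 16)
n(W) = 256 (n(W) = (0 + 16)**2 = 16**2 = 256)
(n(-1695) - 1541202) - 2197932 = (256 - 1541202) - 2197932 = -1540946 - 2197932 = -3738878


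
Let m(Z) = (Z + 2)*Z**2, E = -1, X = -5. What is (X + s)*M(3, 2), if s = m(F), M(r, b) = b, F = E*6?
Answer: -298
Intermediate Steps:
F = -6 (F = -1*6 = -6)
m(Z) = Z**2*(2 + Z) (m(Z) = (2 + Z)*Z**2 = Z**2*(2 + Z))
s = -144 (s = (-6)**2*(2 - 6) = 36*(-4) = -144)
(X + s)*M(3, 2) = (-5 - 144)*2 = -149*2 = -298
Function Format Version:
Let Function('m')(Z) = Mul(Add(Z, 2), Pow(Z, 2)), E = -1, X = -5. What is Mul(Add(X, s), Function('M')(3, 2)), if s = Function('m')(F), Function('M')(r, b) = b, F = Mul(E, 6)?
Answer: -298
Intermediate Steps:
F = -6 (F = Mul(-1, 6) = -6)
Function('m')(Z) = Mul(Pow(Z, 2), Add(2, Z)) (Function('m')(Z) = Mul(Add(2, Z), Pow(Z, 2)) = Mul(Pow(Z, 2), Add(2, Z)))
s = -144 (s = Mul(Pow(-6, 2), Add(2, -6)) = Mul(36, -4) = -144)
Mul(Add(X, s), Function('M')(3, 2)) = Mul(Add(-5, -144), 2) = Mul(-149, 2) = -298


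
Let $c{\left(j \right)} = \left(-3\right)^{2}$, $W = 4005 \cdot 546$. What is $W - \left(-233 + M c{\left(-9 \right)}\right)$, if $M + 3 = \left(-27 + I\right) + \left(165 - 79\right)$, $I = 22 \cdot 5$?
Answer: $2185469$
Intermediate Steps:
$I = 110$
$W = 2186730$
$c{\left(j \right)} = 9$
$M = 166$ ($M = -3 + \left(\left(-27 + 110\right) + \left(165 - 79\right)\right) = -3 + \left(83 + 86\right) = -3 + 169 = 166$)
$W - \left(-233 + M c{\left(-9 \right)}\right) = 2186730 - \left(-233 + 166 \cdot 9\right) = 2186730 - \left(-233 + 1494\right) = 2186730 - 1261 = 2185469$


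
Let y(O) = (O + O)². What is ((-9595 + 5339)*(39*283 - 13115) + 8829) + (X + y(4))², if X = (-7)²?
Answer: 8865566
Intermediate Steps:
X = 49
y(O) = 4*O² (y(O) = (2*O)² = 4*O²)
((-9595 + 5339)*(39*283 - 13115) + 8829) + (X + y(4))² = ((-9595 + 5339)*(39*283 - 13115) + 8829) + (49 + 4*4²)² = (-4256*(11037 - 13115) + 8829) + (49 + 4*16)² = (-4256*(-2078) + 8829) + (49 + 64)² = (8843968 + 8829) + 113² = 8852797 + 12769 = 8865566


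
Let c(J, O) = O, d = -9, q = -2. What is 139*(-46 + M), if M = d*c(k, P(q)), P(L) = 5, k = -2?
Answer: -12649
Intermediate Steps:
M = -45 (M = -9*5 = -45)
139*(-46 + M) = 139*(-46 - 45) = 139*(-91) = -12649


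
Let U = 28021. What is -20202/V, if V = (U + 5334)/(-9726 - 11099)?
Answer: 12020190/953 ≈ 12613.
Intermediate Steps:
V = -953/595 (V = (28021 + 5334)/(-9726 - 11099) = 33355/(-20825) = 33355*(-1/20825) = -953/595 ≈ -1.6017)
-20202/V = -20202/(-953/595) = -20202*(-595/953) = 12020190/953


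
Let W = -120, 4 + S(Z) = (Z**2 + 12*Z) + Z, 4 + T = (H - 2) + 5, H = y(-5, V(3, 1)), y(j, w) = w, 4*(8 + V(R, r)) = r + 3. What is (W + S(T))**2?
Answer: 26896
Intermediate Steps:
V(R, r) = -29/4 + r/4 (V(R, r) = -8 + (r + 3)/4 = -8 + (3 + r)/4 = -8 + (3/4 + r/4) = -29/4 + r/4)
H = -7 (H = -29/4 + (1/4)*1 = -29/4 + 1/4 = -7)
T = -8 (T = -4 + ((-7 - 2) + 5) = -4 + (-9 + 5) = -4 - 4 = -8)
S(Z) = -4 + Z**2 + 13*Z (S(Z) = -4 + ((Z**2 + 12*Z) + Z) = -4 + (Z**2 + 13*Z) = -4 + Z**2 + 13*Z)
(W + S(T))**2 = (-120 + (-4 + (-8)**2 + 13*(-8)))**2 = (-120 + (-4 + 64 - 104))**2 = (-120 - 44)**2 = (-164)**2 = 26896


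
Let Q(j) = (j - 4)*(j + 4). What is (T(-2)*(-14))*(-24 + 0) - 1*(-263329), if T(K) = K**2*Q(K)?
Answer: 247201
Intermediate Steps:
Q(j) = (-4 + j)*(4 + j)
T(K) = K**2*(-16 + K**2)
(T(-2)*(-14))*(-24 + 0) - 1*(-263329) = (((-2)**2*(-16 + (-2)**2))*(-14))*(-24 + 0) - 1*(-263329) = ((4*(-16 + 4))*(-14))*(-24) + 263329 = ((4*(-12))*(-14))*(-24) + 263329 = -48*(-14)*(-24) + 263329 = 672*(-24) + 263329 = -16128 + 263329 = 247201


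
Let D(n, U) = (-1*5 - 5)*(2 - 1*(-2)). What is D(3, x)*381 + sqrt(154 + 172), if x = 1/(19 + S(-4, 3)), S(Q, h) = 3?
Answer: -15240 + sqrt(326) ≈ -15222.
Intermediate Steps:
x = 1/22 (x = 1/(19 + 3) = 1/22 ≈ 0.045455)
D(n, U) = -40 (D(n, U) = (-5 - 5)*(2 + 2) = -10*4 = -40)
D(3, x)*381 + sqrt(154 + 172) = -40*381 + sqrt(154 + 172) = -15240 + sqrt(326)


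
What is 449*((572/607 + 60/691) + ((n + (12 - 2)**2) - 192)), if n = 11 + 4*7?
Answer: -9787521561/419437 ≈ -23335.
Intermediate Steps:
n = 39 (n = 11 + 28 = 39)
449*((572/607 + 60/691) + ((n + (12 - 2)**2) - 192)) = 449*((572/607 + 60/691) + ((39 + (12 - 2)**2) - 192)) = 449*((572*(1/607) + 60*(1/691)) + ((39 + 10**2) - 192)) = 449*((572/607 + 60/691) + ((39 + 100) - 192)) = 449*(431672/419437 + (139 - 192)) = 449*(431672/419437 - 53) = 449*(-21798489/419437) = -9787521561/419437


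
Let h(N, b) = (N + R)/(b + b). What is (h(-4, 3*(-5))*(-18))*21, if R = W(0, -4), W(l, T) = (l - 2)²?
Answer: 0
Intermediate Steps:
W(l, T) = (-2 + l)²
R = 4 (R = (-2 + 0)² = (-2)² = 4)
h(N, b) = (4 + N)/(2*b) (h(N, b) = (N + 4)/(b + b) = (4 + N)/((2*b)) = (4 + N)*(1/(2*b)) = (4 + N)/(2*b))
(h(-4, 3*(-5))*(-18))*21 = (((4 - 4)/(2*((3*(-5)))))*(-18))*21 = (((½)*0/(-15))*(-18))*21 = (((½)*(-1/15)*0)*(-18))*21 = (0*(-18))*21 = 0*21 = 0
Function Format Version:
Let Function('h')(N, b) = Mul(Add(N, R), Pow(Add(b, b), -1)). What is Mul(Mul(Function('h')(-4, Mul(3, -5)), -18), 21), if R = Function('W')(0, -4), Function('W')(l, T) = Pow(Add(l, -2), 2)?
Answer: 0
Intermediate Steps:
Function('W')(l, T) = Pow(Add(-2, l), 2)
R = 4 (R = Pow(Add(-2, 0), 2) = Pow(-2, 2) = 4)
Function('h')(N, b) = Mul(Rational(1, 2), Pow(b, -1), Add(4, N)) (Function('h')(N, b) = Mul(Add(N, 4), Pow(Add(b, b), -1)) = Mul(Add(4, N), Pow(Mul(2, b), -1)) = Mul(Add(4, N), Mul(Rational(1, 2), Pow(b, -1))) = Mul(Rational(1, 2), Pow(b, -1), Add(4, N)))
Mul(Mul(Function('h')(-4, Mul(3, -5)), -18), 21) = Mul(Mul(Mul(Rational(1, 2), Pow(Mul(3, -5), -1), Add(4, -4)), -18), 21) = Mul(Mul(Mul(Rational(1, 2), Pow(-15, -1), 0), -18), 21) = Mul(Mul(Mul(Rational(1, 2), Rational(-1, 15), 0), -18), 21) = Mul(Mul(0, -18), 21) = Mul(0, 21) = 0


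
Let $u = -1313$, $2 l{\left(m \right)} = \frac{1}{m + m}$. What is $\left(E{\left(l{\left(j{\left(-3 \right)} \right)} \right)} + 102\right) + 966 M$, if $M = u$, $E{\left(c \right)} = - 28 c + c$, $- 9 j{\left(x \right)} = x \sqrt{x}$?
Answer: $-1268256 + \frac{27 i \sqrt{3}}{4} \approx -1.2683 \cdot 10^{6} + 11.691 i$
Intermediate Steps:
$j{\left(x \right)} = - \frac{x^{\frac{3}{2}}}{9}$ ($j{\left(x \right)} = - \frac{x \sqrt{x}}{9} = - \frac{x^{\frac{3}{2}}}{9}$)
$l{\left(m \right)} = \frac{1}{4 m}$ ($l{\left(m \right)} = \frac{1}{2 \left(m + m\right)} = \frac{1}{2 \cdot 2 m} = \frac{\frac{1}{2} \frac{1}{m}}{2} = \frac{1}{4 m}$)
$E{\left(c \right)} = - 27 c$
$M = -1313$
$\left(E{\left(l{\left(j{\left(-3 \right)} \right)} \right)} + 102\right) + 966 M = \left(- 27 \frac{1}{4 \left(- \frac{\left(-3\right)^{\frac{3}{2}}}{9}\right)} + 102\right) + 966 \left(-1313\right) = \left(- 27 \frac{1}{4 \left(- \frac{\left(-3\right) i \sqrt{3}}{9}\right)} + 102\right) - 1268358 = \left(- 27 \frac{1}{4 \frac{i \sqrt{3}}{3}} + 102\right) - 1268358 = \left(- 27 \frac{\left(-1\right) i \sqrt{3}}{4} + 102\right) - 1268358 = \left(- 27 \left(- \frac{i \sqrt{3}}{4}\right) + 102\right) - 1268358 = \left(\frac{27 i \sqrt{3}}{4} + 102\right) - 1268358 = \left(102 + \frac{27 i \sqrt{3}}{4}\right) - 1268358 = -1268256 + \frac{27 i \sqrt{3}}{4}$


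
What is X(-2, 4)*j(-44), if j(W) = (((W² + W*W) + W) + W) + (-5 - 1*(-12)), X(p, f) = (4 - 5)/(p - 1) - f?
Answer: -41701/3 ≈ -13900.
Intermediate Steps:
X(p, f) = -f - 1/(-1 + p) (X(p, f) = -1/(-1 + p) - f = -f - 1/(-1 + p))
j(W) = 7 + 2*W + 2*W² (j(W) = (((W² + W²) + W) + W) + (-5 + 12) = ((2*W² + W) + W) + 7 = ((W + 2*W²) + W) + 7 = (2*W + 2*W²) + 7 = 7 + 2*W + 2*W²)
X(-2, 4)*j(-44) = ((-1 + 4 - 1*4*(-2))/(-1 - 2))*(7 + 2*(-44) + 2*(-44)²) = ((-1 + 4 + 8)/(-3))*(7 - 88 + 2*1936) = (-⅓*11)*(7 - 88 + 3872) = -11/3*3791 = -41701/3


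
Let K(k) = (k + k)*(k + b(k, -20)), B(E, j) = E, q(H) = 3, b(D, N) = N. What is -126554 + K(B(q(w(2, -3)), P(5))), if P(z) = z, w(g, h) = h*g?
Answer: -126656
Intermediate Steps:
w(g, h) = g*h
K(k) = 2*k*(-20 + k) (K(k) = (k + k)*(k - 20) = (2*k)*(-20 + k) = 2*k*(-20 + k))
-126554 + K(B(q(w(2, -3)), P(5))) = -126554 + 2*3*(-20 + 3) = -126554 + 2*3*(-17) = -126554 - 102 = -126656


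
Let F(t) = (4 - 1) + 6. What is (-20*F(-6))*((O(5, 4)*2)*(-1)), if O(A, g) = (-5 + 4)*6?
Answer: -2160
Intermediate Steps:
F(t) = 9 (F(t) = 3 + 6 = 9)
O(A, g) = -6 (O(A, g) = -1*6 = -6)
(-20*F(-6))*((O(5, 4)*2)*(-1)) = (-20*9)*(-6*2*(-1)) = -(-2160)*(-1) = -180*12 = -2160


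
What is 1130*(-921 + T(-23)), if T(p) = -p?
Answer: -1014740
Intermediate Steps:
1130*(-921 + T(-23)) = 1130*(-921 - 1*(-23)) = 1130*(-921 + 23) = 1130*(-898) = -1014740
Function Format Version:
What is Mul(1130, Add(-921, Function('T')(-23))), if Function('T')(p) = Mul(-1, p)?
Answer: -1014740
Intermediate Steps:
Mul(1130, Add(-921, Function('T')(-23))) = Mul(1130, Add(-921, Mul(-1, -23))) = Mul(1130, Add(-921, 23)) = Mul(1130, -898) = -1014740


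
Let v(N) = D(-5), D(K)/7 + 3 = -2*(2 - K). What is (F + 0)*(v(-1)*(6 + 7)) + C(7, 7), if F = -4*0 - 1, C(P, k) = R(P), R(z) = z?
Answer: 1554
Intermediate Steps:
D(K) = -49 + 14*K (D(K) = -21 + 7*(-2*(2 - K)) = -21 + 7*(-4 + 2*K) = -21 + (-28 + 14*K) = -49 + 14*K)
C(P, k) = P
v(N) = -119 (v(N) = -49 + 14*(-5) = -49 - 70 = -119)
F = -1 (F = 0 - 1 = -1)
(F + 0)*(v(-1)*(6 + 7)) + C(7, 7) = (-1 + 0)*(-119*(6 + 7)) + 7 = -(-119)*13 + 7 = -1*(-1547) + 7 = 1547 + 7 = 1554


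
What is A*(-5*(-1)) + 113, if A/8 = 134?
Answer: 5473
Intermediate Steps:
A = 1072 (A = 8*134 = 1072)
A*(-5*(-1)) + 113 = 1072*(-5*(-1)) + 113 = 1072*5 + 113 = 5360 + 113 = 5473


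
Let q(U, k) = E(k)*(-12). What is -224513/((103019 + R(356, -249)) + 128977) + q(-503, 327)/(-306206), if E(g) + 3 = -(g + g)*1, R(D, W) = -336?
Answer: -35286817559/35467840980 ≈ -0.99490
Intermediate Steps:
E(g) = -3 - 2*g (E(g) = -3 - (g + g)*1 = -3 - 2*g*1 = -3 - 2*g)
q(U, k) = 36 + 24*k (q(U, k) = (-3 - 2*k)*(-12) = 36 + 24*k)
-224513/((103019 + R(356, -249)) + 128977) + q(-503, 327)/(-306206) = -224513/((103019 - 336) + 128977) + (36 + 24*327)/(-306206) = -224513/(102683 + 128977) + (36 + 7848)*(-1/306206) = -224513/231660 + 7884*(-1/306206) = -224513*1/231660 - 3942/153103 = -224513/231660 - 3942/153103 = -35286817559/35467840980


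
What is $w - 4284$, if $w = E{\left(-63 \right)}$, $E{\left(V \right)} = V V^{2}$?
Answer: $-254331$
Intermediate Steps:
$E{\left(V \right)} = V^{3}$
$w = -250047$ ($w = \left(-63\right)^{3} = -250047$)
$w - 4284 = -250047 - 4284 = -254331$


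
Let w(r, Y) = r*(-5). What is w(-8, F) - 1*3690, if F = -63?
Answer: -3650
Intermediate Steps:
w(r, Y) = -5*r
w(-8, F) - 1*3690 = -5*(-8) - 1*3690 = 40 - 3690 = -3650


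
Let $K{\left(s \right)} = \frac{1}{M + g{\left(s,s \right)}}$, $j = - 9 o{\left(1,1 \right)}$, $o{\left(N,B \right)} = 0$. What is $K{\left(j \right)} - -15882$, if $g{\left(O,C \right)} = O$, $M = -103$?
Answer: $\frac{1635845}{103} \approx 15882.0$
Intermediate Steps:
$j = 0$ ($j = \left(-9\right) 0 = 0$)
$K{\left(s \right)} = \frac{1}{-103 + s}$
$K{\left(j \right)} - -15882 = \frac{1}{-103 + 0} - -15882 = \frac{1}{-103} + 15882 = - \frac{1}{103} + 15882 = \frac{1635845}{103}$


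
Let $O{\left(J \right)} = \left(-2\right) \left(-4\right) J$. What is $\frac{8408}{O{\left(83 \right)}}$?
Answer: $\frac{1051}{83} \approx 12.663$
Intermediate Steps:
$O{\left(J \right)} = 8 J$
$\frac{8408}{O{\left(83 \right)}} = \frac{8408}{8 \cdot 83} = \frac{8408}{664} = 8408 \cdot \frac{1}{664} = \frac{1051}{83}$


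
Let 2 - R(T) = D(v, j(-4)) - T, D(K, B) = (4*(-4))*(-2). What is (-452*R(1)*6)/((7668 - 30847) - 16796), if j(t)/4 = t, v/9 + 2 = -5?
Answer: -26216/13325 ≈ -1.9674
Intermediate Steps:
v = -63 (v = -18 + 9*(-5) = -18 - 45 = -63)
j(t) = 4*t
D(K, B) = 32 (D(K, B) = -16*(-2) = 32)
R(T) = -30 + T (R(T) = 2 - (32 - T) = 2 + (-32 + T) = -30 + T)
(-452*R(1)*6)/((7668 - 30847) - 16796) = (-452*(-30 + 1)*6)/((7668 - 30847) - 16796) = (-(-13108)*6)/(-23179 - 16796) = -452*(-174)/(-39975) = 78648*(-1/39975) = -26216/13325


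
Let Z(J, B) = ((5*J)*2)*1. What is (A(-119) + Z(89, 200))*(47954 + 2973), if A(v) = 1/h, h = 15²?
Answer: 10198182677/225 ≈ 4.5325e+7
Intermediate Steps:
h = 225
A(v) = 1/225
Z(J, B) = 10*J (Z(J, B) = (10*J)*1 = 10*J)
(A(-119) + Z(89, 200))*(47954 + 2973) = (1/225 + 10*89)*(47954 + 2973) = (1/225 + 890)*50927 = (200251/225)*50927 = 10198182677/225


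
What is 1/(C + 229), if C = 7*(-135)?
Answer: -1/716 ≈ -0.0013966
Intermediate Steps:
C = -945
1/(C + 229) = 1/(-945 + 229) = 1/(-716) = -1/716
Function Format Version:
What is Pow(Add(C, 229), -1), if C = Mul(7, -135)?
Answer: Rational(-1, 716) ≈ -0.0013966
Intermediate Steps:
C = -945
Pow(Add(C, 229), -1) = Pow(Add(-945, 229), -1) = Pow(-716, -1) = Rational(-1, 716)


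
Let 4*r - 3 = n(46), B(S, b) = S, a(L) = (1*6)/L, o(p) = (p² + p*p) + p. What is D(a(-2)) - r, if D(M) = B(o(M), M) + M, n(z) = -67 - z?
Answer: 79/2 ≈ 39.500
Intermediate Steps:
o(p) = p + 2*p² (o(p) = (p² + p²) + p = 2*p² + p = p + 2*p²)
a(L) = 6/L
r = -55/2 (r = ¾ + (-67 - 1*46)/4 = ¾ + (-67 - 46)/4 = ¾ + (¼)*(-113) = ¾ - 113/4 = -55/2 ≈ -27.500)
D(M) = M + M*(1 + 2*M) (D(M) = M*(1 + 2*M) + M = M + M*(1 + 2*M))
D(a(-2)) - r = 2*(6/(-2))*(1 + 6/(-2)) - 1*(-55/2) = 2*(6*(-½))*(1 + 6*(-½)) + 55/2 = 2*(-3)*(1 - 3) + 55/2 = 2*(-3)*(-2) + 55/2 = 12 + 55/2 = 79/2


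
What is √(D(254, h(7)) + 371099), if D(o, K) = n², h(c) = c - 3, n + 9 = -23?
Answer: 3*√41347 ≈ 610.02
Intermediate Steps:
n = -32 (n = -9 - 23 = -32)
h(c) = -3 + c
D(o, K) = 1024 (D(o, K) = (-32)² = 1024)
√(D(254, h(7)) + 371099) = √(1024 + 371099) = √372123 = 3*√41347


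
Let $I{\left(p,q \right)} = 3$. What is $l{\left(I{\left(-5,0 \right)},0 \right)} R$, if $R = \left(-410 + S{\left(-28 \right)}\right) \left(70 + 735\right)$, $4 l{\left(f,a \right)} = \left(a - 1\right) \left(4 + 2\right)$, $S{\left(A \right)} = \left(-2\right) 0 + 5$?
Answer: $\frac{978075}{2} \approx 4.8904 \cdot 10^{5}$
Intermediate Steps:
$S{\left(A \right)} = 5$ ($S{\left(A \right)} = 0 + 5 = 5$)
$l{\left(f,a \right)} = - \frac{3}{2} + \frac{3 a}{2}$ ($l{\left(f,a \right)} = \frac{\left(a - 1\right) \left(4 + 2\right)}{4} = \frac{\left(-1 + a\right) 6}{4} = \frac{-6 + 6 a}{4} = - \frac{3}{2} + \frac{3 a}{2}$)
$R = -326025$ ($R = \left(-410 + 5\right) \left(70 + 735\right) = \left(-405\right) 805 = -326025$)
$l{\left(I{\left(-5,0 \right)},0 \right)} R = \left(- \frac{3}{2} + \frac{3}{2} \cdot 0\right) \left(-326025\right) = \left(- \frac{3}{2} + 0\right) \left(-326025\right) = \left(- \frac{3}{2}\right) \left(-326025\right) = \frac{978075}{2}$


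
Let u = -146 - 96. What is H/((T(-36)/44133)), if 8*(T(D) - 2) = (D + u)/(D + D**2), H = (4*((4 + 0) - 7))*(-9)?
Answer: 24022474560/9941 ≈ 2.4165e+6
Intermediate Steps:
u = -242
H = 108 (H = (4*(4 - 7))*(-9) = (4*(-3))*(-9) = -12*(-9) = 108)
T(D) = 2 + (-242 + D)/(8*(D + D**2)) (T(D) = 2 + ((D - 242)/(D + D**2))/8 = 2 + ((-242 + D)/(D + D**2))/8 = 2 + (-242 + D)/(8*(D + D**2)))
H/((T(-36)/44133)) = 108/((((1/8)*(-242 + 16*(-36)**2 + 17*(-36))/(-36*(1 - 36)))/44133)) = 108/((((1/8)*(-1/36)*(-242 + 16*1296 - 612)/(-35))*(1/44133))) = 108/((((1/8)*(-1/36)*(-1/35)*(-242 + 20736 - 612))*(1/44133))) = 108/((((1/8)*(-1/36)*(-1/35)*19882)*(1/44133))) = 108/(((9941/5040)*(1/44133))) = 108/(9941/222430320) = 108*(222430320/9941) = 24022474560/9941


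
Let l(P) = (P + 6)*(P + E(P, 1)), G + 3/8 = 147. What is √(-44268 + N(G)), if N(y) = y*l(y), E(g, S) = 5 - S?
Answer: 17*√11786682/32 ≈ 1823.9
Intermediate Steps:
G = 1173/8 (G = -3/8 + 147 = 1173/8 ≈ 146.63)
l(P) = (4 + P)*(6 + P) (l(P) = (P + 6)*(P + (5 - 1*1)) = (6 + P)*(P + (5 - 1)) = (6 + P)*(P + 4) = (6 + P)*(4 + P) = (4 + P)*(6 + P))
N(y) = y*(24 + y² + 10*y)
√(-44268 + N(G)) = √(-44268 + 1173*(24 + (1173/8)² + 10*(1173/8))/8) = √(-44268 + 1173*(24 + 1375929/64 + 5865/4)/8) = √(-44268 + (1173/8)*(1471305/64)) = √(-44268 + 1725840765/512) = √(1703175549/512) = 17*√11786682/32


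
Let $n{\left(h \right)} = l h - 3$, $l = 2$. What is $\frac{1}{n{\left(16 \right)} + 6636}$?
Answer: $\frac{1}{6665} \approx 0.00015004$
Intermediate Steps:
$n{\left(h \right)} = -3 + 2 h$ ($n{\left(h \right)} = 2 h - 3 = -3 + 2 h$)
$\frac{1}{n{\left(16 \right)} + 6636} = \frac{1}{\left(-3 + 2 \cdot 16\right) + 6636} = \frac{1}{\left(-3 + 32\right) + 6636} = \frac{1}{29 + 6636} = \frac{1}{6665}$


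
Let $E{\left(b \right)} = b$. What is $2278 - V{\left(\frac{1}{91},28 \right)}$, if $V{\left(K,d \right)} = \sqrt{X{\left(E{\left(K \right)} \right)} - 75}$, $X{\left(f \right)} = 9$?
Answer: $2278 - i \sqrt{66} \approx 2278.0 - 8.124 i$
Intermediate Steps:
$V{\left(K,d \right)} = i \sqrt{66}$ ($V{\left(K,d \right)} = \sqrt{9 - 75} = \sqrt{-66} = i \sqrt{66}$)
$2278 - V{\left(\frac{1}{91},28 \right)} = 2278 - i \sqrt{66}$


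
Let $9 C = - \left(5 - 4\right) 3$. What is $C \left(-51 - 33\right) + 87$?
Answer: $115$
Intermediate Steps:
$C = - \frac{1}{3}$ ($C = \frac{\left(-1\right) \left(5 - 4\right) 3}{9} = \frac{\left(-1\right) 1 \cdot 3}{9} = \frac{\left(-1\right) 3}{9} = \frac{1}{9} \left(-3\right) = - \frac{1}{3} \approx -0.33333$)
$C \left(-51 - 33\right) + 87 = - \frac{-51 - 33}{3} + 87 = \left(- \frac{1}{3}\right) \left(-84\right) + 87 = 28 + 87 = 115$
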